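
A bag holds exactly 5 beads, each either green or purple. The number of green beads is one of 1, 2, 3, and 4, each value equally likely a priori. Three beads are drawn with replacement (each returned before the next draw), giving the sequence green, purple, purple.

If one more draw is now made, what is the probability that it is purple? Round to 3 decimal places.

0.584

The likelihood of the observed sequence under each hypothesis: P(data | r = 1) = (1/5)(4/5)(4/5) = 16/125; P(data | r = 2) = (2/5)(3/5)(3/5) = 18/125; P(data | r = 3) = (3/5)(2/5)(2/5) = 12/125; P(data | r = 4) = (4/5)(1/5)(1/5) = 4/125.
Weighting by the prior gives 1/4 · 16/125 = 4/125, 1/4 · 18/125 = 9/250, 1/4 · 12/125 = 3/125, 1/4 · 4/125 = 1/125; with total 1/10.
Dividing through by the total gives posterior P(r = 1 | data) = 8/25, P(r = 2 | data) = 9/25, P(r = 3 | data) = 6/25, P(r = 4 | data) = 2/25.
The predictive probability is P(purple next | data) = (4/5)(8/25) + (3/5)(9/25) + (2/5)(6/25) + (1/5)(2/25) = 73/125.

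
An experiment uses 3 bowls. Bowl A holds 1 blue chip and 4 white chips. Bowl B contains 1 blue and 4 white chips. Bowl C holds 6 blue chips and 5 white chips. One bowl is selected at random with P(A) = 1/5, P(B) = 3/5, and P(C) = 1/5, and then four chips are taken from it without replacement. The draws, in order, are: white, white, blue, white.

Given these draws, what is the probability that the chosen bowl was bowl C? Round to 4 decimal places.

0.0538

The likelihood of the observed sequence under each hypothesis: P(data | bowl A) = (4/5)(3/4)(1/3)(2/2) = 1/5; P(data | bowl B) = (4/5)(3/4)(1/3)(2/2) = 1/5; P(data | bowl C) = (5/11)(4/10)(6/9)(3/8) = 1/22.
The prior-weighted likelihoods are 1/5 · 1/5 = 1/25, 3/5 · 1/5 = 3/25, 1/5 · 1/22 = 1/110; with total 93/550.
Therefore the posterior P(bowl C | data) = (1/110) / (93/550) = 5/93.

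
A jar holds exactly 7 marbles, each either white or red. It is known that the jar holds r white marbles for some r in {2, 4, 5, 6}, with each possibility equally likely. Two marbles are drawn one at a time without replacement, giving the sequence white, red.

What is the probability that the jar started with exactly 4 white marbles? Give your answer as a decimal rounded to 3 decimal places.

0.316

Under each hypothesis, the probability of the observed sequence is: P(data | r = 2) = (2/7)(5/6) = 5/21; P(data | r = 4) = (4/7)(3/6) = 2/7; P(data | r = 5) = (5/7)(2/6) = 5/21; P(data | r = 6) = (6/7)(1/6) = 1/7.
Multiplying each by its prior: 1/4 · 5/21 = 5/84, 1/4 · 2/7 = 1/14, 1/4 · 5/21 = 5/84, 1/4 · 1/7 = 1/28; summing to 19/84.
Hence P(r = 4 | data) = (1/14) / (19/84) = 6/19.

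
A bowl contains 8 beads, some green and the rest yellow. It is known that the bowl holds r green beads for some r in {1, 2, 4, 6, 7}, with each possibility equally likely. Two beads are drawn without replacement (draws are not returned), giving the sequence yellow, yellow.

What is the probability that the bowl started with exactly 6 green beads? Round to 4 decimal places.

0.0233

Under each hypothesis, the probability of the observed sequence is: P(data | r = 1) = (7/8)(6/7) = 3/4; P(data | r = 2) = (6/8)(5/7) = 15/28; P(data | r = 4) = (4/8)(3/7) = 3/14; P(data | r = 6) = (2/8)(1/7) = 1/28; P(data | r = 7) = (1/8)(0/7) = 0.
Multiplying each by its prior: 1/5 · 3/4 = 3/20, 1/5 · 15/28 = 3/28, 1/5 · 3/14 = 3/70, 1/5 · 1/28 = 1/140, 1/5 · 0 = 0; with total 43/140.
So P(r = 6 | data) = (1/140) / (43/140) = 1/43.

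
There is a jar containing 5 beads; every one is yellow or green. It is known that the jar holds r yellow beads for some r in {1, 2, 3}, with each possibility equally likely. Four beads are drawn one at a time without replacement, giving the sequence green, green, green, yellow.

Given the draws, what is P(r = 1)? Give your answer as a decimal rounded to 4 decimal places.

0.6667

Compute the likelihood of the observed sequence for each case: P(data | r = 1) = (4/5)(3/4)(2/3)(1/2) = 1/5; P(data | r = 2) = (3/5)(2/4)(1/3)(2/2) = 1/10; P(data | r = 3) = (2/5)(1/4)(0/3) = 0.
Multiplying each by its prior: 1/3 · 1/5 = 1/15, 1/3 · 1/10 = 1/30, 1/3 · 0 = 0; these sum to 1/10.
So P(r = 1 | data) = (1/15) / (1/10) = 2/3.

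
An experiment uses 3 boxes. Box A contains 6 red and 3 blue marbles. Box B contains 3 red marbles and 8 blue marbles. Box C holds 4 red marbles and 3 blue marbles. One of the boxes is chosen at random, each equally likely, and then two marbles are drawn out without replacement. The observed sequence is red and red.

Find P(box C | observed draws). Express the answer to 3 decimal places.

Compute the likelihood of the observed sequence for each case: P(data | box A) = (6/9)(5/8) = 0.41667; P(data | box B) = (3/11)(2/10) = 0.054545; P(data | box C) = (4/7)(3/6) = 0.28571.
Weighting by the prior gives 1/3 · 0.41667 = 0.13889, 1/3 · 0.054545 = 0.018182, 1/3 · 0.28571 = 0.095238; these sum to 0.25231.
Therefore the posterior P(box C | data) = (0.095238) / (0.25231) = 0.37747.

0.377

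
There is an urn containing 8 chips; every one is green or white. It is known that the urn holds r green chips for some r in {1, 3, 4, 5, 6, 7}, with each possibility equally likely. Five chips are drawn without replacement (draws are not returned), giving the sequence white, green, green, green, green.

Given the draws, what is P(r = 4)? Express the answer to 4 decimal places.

0.0476

For each hypothesis, P(data | H) works out to: P(data | r = 1) = (7/8)(1/7)(0/6) = 0; P(data | r = 3) = (5/8)(3/7)(2/6)(1/5)(0/4) = 0; P(data | r = 4) = (4/8)(4/7)(3/6)(2/5)(1/4) = 1/70; P(data | r = 5) = (3/8)(5/7)(4/6)(3/5)(2/4) = 3/56; P(data | r = 6) = (2/8)(6/7)(5/6)(4/5)(3/4) = 3/28; P(data | r = 7) = (1/8)(7/7)(6/6)(5/5)(4/4) = 1/8.
The prior-weighted likelihoods are 1/6 · 0 = 0, 1/6 · 0 = 0, 1/6 · 1/70 = 1/420, 1/6 · 3/56 = 1/112, 1/6 · 3/28 = 1/56, 1/6 · 1/8 = 1/48; with total 1/20.
By Bayes' rule, P(r = 4 | data) = (1/420) / (1/20) = 1/21.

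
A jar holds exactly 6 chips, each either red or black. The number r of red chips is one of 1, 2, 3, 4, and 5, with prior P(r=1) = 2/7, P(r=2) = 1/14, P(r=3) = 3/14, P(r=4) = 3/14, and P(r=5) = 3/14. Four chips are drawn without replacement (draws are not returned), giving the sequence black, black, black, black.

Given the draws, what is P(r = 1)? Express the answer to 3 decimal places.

The likelihood of the observed sequence under each hypothesis: P(data | r = 1) = (5/6)(4/5)(3/4)(2/3) = 1/3; P(data | r = 2) = (4/6)(3/5)(2/4)(1/3) = 1/15; P(data | r = 3) = (3/6)(2/5)(1/4)(0/3) = 0; P(data | r = 4) = (2/6)(1/5)(0/4) = 0; P(data | r = 5) = (1/6)(0/5) = 0.
Multiplying each by its prior: 2/7 · 1/3 = 2/21, 1/14 · 1/15 = 1/210, 3/14 · 0 = 0, 3/14 · 0 = 0, 3/14 · 0 = 0; these sum to 1/10.
By Bayes' rule, P(r = 1 | data) = (2/21) / (1/10) = 20/21.

0.952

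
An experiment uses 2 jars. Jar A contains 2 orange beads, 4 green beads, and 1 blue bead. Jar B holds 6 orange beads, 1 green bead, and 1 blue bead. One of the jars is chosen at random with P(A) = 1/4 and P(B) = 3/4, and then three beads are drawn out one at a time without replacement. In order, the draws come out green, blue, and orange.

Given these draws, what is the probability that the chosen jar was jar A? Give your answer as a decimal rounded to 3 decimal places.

Under each hypothesis, the probability of the observed sequence is: P(data | jar A) = (4/7)(1/6)(2/5) = 4/105; P(data | jar B) = (1/8)(1/7)(6/6) = 1/56.
Weighting by the prior gives 1/4 · 4/105 = 1/105, 3/4 · 1/56 = 3/224; with total 11/480.
Therefore the posterior P(jar A | data) = (1/105) / (11/480) = 32/77.

0.416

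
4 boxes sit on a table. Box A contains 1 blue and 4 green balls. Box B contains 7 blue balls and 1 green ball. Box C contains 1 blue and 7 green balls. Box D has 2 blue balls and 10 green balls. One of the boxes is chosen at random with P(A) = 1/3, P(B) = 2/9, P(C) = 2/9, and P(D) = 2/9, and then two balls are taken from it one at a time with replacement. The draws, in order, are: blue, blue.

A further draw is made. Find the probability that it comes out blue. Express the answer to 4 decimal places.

0.7923

The likelihood of the observed sequence under each hypothesis: P(data | box A) = (1/5)(1/5) = 0.04; P(data | box B) = (7/8)(7/8) = 0.76562; P(data | box C) = (1/8)(1/8) = 0.015625; P(data | box D) = (2/12)(2/12) = 0.027778.
Multiplying each by its prior: 1/3 · 0.04 = 0.013333, 2/9 · 0.76562 = 0.17014, 2/9 · 0.015625 = 0.0034722, 2/9 · 0.027778 = 0.0061728; summing to 0.19312.
Dividing through by the total gives posterior P(box A | data) = 0.069043, P(box B | data) = 0.88101, P(box C | data) = 0.01798, P(box D | data) = 0.031964.
So P(blue next | data) = Σ P(blue next | H) P(H | data) = (1/5)(0.069043) + (7/8)(0.88101) + (1/8)(0.01798) + (1/6)(0.031964) = 0.79227.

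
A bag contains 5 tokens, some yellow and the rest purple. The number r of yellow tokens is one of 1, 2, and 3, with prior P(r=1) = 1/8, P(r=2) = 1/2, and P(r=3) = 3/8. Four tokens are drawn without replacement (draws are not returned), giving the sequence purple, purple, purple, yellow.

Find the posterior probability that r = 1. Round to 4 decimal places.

0.3333

Compute the likelihood of the observed sequence for each case: P(data | r = 1) = (4/5)(3/4)(2/3)(1/2) = 1/5; P(data | r = 2) = (3/5)(2/4)(1/3)(2/2) = 1/10; P(data | r = 3) = (2/5)(1/4)(0/3) = 0.
The prior-weighted likelihoods are 1/8 · 1/5 = 1/40, 1/2 · 1/10 = 1/20, 3/8 · 0 = 0; with total 3/40.
By Bayes' rule, P(r = 1 | data) = (1/40) / (3/40) = 1/3.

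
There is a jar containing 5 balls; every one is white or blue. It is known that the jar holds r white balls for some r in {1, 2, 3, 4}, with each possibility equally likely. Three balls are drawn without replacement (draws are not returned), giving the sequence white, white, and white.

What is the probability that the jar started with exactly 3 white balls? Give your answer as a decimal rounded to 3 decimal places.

For each hypothesis, P(data | H) works out to: P(data | r = 1) = (1/5)(0/4) = 0; P(data | r = 2) = (2/5)(1/4)(0/3) = 0; P(data | r = 3) = (3/5)(2/4)(1/3) = 1/10; P(data | r = 4) = (4/5)(3/4)(2/3) = 2/5.
Weighting by the prior gives 1/4 · 0 = 0, 1/4 · 0 = 0, 1/4 · 1/10 = 1/40, 1/4 · 2/5 = 1/10; summing to 1/8.
Therefore the posterior P(r = 3 | data) = (1/40) / (1/8) = 1/5.

0.200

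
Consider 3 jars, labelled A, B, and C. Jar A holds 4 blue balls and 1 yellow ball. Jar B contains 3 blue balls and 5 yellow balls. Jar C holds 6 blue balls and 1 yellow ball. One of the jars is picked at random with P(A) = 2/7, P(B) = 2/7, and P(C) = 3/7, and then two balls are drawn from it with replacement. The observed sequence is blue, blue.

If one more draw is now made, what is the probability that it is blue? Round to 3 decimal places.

Compute the likelihood of the observed sequence for each case: P(data | jar A) = (4/5)(4/5) = 0.64; P(data | jar B) = (3/8)(3/8) = 0.14062; P(data | jar C) = (6/7)(6/7) = 0.73469.
Weighting by the prior gives 2/7 · 0.64 = 0.18286, 2/7 · 0.14062 = 0.040179, 3/7 · 0.73469 = 0.31487; these sum to 0.5379.
The posterior is then P(jar A | data) = 0.33994, P(jar B | data) = 0.074695, P(jar C | data) = 0.58536.
Averaging over the posterior, P(blue next | data) = (4/5)(0.33994) + (3/8)(0.074695) + (6/7)(0.58536) = 0.8017.

0.802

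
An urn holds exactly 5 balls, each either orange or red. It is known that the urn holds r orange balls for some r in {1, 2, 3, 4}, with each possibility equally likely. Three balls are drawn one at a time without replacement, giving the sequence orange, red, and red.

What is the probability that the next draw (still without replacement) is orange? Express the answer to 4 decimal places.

Compute the likelihood of the observed sequence for each case: P(data | r = 1) = (1/5)(4/4)(3/3) = 1/5; P(data | r = 2) = (2/5)(3/4)(2/3) = 1/5; P(data | r = 3) = (3/5)(2/4)(1/3) = 1/10; P(data | r = 4) = (4/5)(1/4)(0/3) = 0.
Multiplying each by its prior: 1/4 · 1/5 = 1/20, 1/4 · 1/5 = 1/20, 1/4 · 1/10 = 1/40, 1/4 · 0 = 0; summing to 1/8.
Normalising, the posterior is P(r = 1 | data) = 2/5, P(r = 2 | data) = 2/5, P(r = 3 | data) = 1/5, P(r = 4 | data) = 0.
So P(orange next | data) = Σ P(orange next | H) P(H | data) = (0)(2/5) + (1/2)(2/5) + (1)(1/5) = 2/5.

0.4000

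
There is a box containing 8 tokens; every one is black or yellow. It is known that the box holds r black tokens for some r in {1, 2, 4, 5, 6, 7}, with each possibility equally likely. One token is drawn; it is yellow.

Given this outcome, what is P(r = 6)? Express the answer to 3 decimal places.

0.087

The likelihood of this draw under each hypothesis: P(data | r = 1) = (7/8) = 7/8; P(data | r = 2) = (6/8) = 3/4; P(data | r = 4) = (4/8) = 1/2; P(data | r = 5) = (3/8) = 3/8; P(data | r = 6) = (2/8) = 1/4; P(data | r = 7) = (1/8) = 1/8.
The prior-weighted likelihoods are 1/6 · 7/8 = 7/48, 1/6 · 3/4 = 1/8, 1/6 · 1/2 = 1/12, 1/6 · 3/8 = 1/16, 1/6 · 1/4 = 1/24, 1/6 · 1/8 = 1/48; these sum to 23/48.
Therefore the posterior P(r = 6 | data) = (1/24) / (23/48) = 2/23.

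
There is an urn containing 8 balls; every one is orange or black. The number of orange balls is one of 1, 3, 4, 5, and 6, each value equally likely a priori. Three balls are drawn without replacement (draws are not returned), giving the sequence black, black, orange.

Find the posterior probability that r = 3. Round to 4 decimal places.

Compute the likelihood of the observed sequence for each case: P(data | r = 1) = (7/8)(6/7)(1/6) = 1/8; P(data | r = 3) = (5/8)(4/7)(3/6) = 5/28; P(data | r = 4) = (4/8)(3/7)(4/6) = 1/7; P(data | r = 5) = (3/8)(2/7)(5/6) = 5/56; P(data | r = 6) = (2/8)(1/7)(6/6) = 1/28.
The prior-weighted likelihoods are 1/5 · 1/8 = 1/40, 1/5 · 5/28 = 1/28, 1/5 · 1/7 = 1/35, 1/5 · 5/56 = 1/56, 1/5 · 1/28 = 1/140; with total 4/35.
Therefore the posterior P(r = 3 | data) = (1/28) / (4/35) = 5/16.

0.3125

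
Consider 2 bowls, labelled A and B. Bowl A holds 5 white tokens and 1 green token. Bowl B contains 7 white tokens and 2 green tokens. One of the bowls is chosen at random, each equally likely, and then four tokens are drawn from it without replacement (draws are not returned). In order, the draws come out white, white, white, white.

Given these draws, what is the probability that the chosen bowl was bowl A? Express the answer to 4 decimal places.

For each hypothesis, P(data | H) works out to: P(data | bowl A) = (5/6)(4/5)(3/4)(2/3) = 1/3; P(data | bowl B) = (7/9)(6/8)(5/7)(4/6) = 5/18.
Weighting by the prior gives 1/2 · 1/3 = 1/6, 1/2 · 5/18 = 5/36; summing to 11/36.
By Bayes' rule, P(bowl A | data) = (1/6) / (11/36) = 6/11.

0.5455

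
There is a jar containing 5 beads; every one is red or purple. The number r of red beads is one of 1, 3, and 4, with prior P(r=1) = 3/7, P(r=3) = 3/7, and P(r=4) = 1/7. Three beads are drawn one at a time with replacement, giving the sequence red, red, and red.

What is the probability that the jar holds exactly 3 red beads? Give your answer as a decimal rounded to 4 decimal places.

Compute the likelihood of the observed sequence for each case: P(data | r = 1) = (1/5)(1/5)(1/5) = 1/125; P(data | r = 3) = (3/5)(3/5)(3/5) = 27/125; P(data | r = 4) = (4/5)(4/5)(4/5) = 64/125.
The prior-weighted likelihoods are 3/7 · 1/125 = 3/875, 3/7 · 27/125 = 81/875, 1/7 · 64/125 = 64/875; with total 148/875.
So P(r = 3 | data) = (81/875) / (148/875) = 81/148.

0.5473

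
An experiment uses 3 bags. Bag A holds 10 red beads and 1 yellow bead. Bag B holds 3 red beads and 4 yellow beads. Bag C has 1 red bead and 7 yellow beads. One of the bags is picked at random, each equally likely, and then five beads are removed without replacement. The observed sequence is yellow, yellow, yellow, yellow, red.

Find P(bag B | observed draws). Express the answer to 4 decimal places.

The likelihood of the observed sequence under each hypothesis: P(data | bag A) = (1/11)(0/10) = 0; P(data | bag B) = (4/7)(3/6)(2/5)(1/4)(3/3) = 1/35; P(data | bag C) = (7/8)(6/7)(5/6)(4/5)(1/4) = 1/8.
The prior-weighted likelihoods are 1/3 · 0 = 0, 1/3 · 1/35 = 1/105, 1/3 · 1/8 = 1/24; with total 43/840.
By Bayes' rule, P(bag B | data) = (1/105) / (43/840) = 8/43.

0.1860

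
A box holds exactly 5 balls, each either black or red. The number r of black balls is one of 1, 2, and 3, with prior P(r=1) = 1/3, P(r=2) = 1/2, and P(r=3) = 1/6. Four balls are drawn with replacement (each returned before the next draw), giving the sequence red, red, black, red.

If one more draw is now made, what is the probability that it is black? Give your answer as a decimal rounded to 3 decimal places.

For each hypothesis, P(data | H) works out to: P(data | r = 1) = (4/5)(4/5)(1/5)(4/5) = 0.1024; P(data | r = 2) = (3/5)(3/5)(2/5)(3/5) = 0.0864; P(data | r = 3) = (2/5)(2/5)(3/5)(2/5) = 0.0384.
Weighting by the prior gives 1/3 · 0.1024 = 0.034133, 1/2 · 0.0864 = 0.0432, 1/6 · 0.0384 = 0.0064; with total 0.083733.
Dividing through by the total gives posterior P(r = 1 | data) = 0.40764, P(r = 2 | data) = 0.51592, P(r = 3 | data) = 0.076433.
So P(black next | data) = Σ P(black next | H) P(H | data) = (1/5)(0.40764) + (2/5)(0.51592) + (3/5)(0.076433) = 0.33376.

0.334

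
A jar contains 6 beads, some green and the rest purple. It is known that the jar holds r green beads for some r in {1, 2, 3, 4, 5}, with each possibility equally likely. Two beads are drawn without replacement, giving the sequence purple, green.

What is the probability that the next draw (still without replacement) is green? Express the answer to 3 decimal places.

Compute the likelihood of the observed sequence for each case: P(data | r = 1) = (5/6)(1/5) = 1/6; P(data | r = 2) = (4/6)(2/5) = 4/15; P(data | r = 3) = (3/6)(3/5) = 3/10; P(data | r = 4) = (2/6)(4/5) = 4/15; P(data | r = 5) = (1/6)(5/5) = 1/6.
Weighting by the prior gives 1/5 · 1/6 = 1/30, 1/5 · 4/15 = 4/75, 1/5 · 3/10 = 3/50, 1/5 · 4/15 = 4/75, 1/5 · 1/6 = 1/30; with total 7/30.
Dividing through by the total gives posterior P(r = 1 | data) = 1/7, P(r = 2 | data) = 8/35, P(r = 3 | data) = 9/35, P(r = 4 | data) = 8/35, P(r = 5 | data) = 1/7.
Averaging over the posterior, P(green next | data) = (0)(1/7) + (1/4)(8/35) + (1/2)(9/35) + (3/4)(8/35) + (1)(1/7) = 1/2.

0.500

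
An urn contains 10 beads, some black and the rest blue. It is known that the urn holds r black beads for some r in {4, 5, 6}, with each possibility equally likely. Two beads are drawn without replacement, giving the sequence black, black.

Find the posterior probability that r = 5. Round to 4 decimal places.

For each hypothesis, P(data | H) works out to: P(data | r = 4) = (4/10)(3/9) = 2/15; P(data | r = 5) = (5/10)(4/9) = 2/9; P(data | r = 6) = (6/10)(5/9) = 1/3.
Multiplying each by its prior: 1/3 · 2/15 = 2/45, 1/3 · 2/9 = 2/27, 1/3 · 1/3 = 1/9; these sum to 31/135.
Hence P(r = 5 | data) = (2/27) / (31/135) = 10/31.

0.3226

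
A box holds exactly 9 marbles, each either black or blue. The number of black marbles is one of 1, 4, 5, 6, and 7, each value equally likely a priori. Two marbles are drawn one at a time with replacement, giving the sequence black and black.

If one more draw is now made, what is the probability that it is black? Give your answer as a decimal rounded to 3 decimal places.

For each hypothesis, P(data | H) works out to: P(data | r = 1) = (1/9)(1/9) = 1/81; P(data | r = 4) = (4/9)(4/9) = 16/81; P(data | r = 5) = (5/9)(5/9) = 25/81; P(data | r = 6) = (6/9)(6/9) = 4/9; P(data | r = 7) = (7/9)(7/9) = 49/81.
Weighting by the prior gives 1/5 · 1/81 = 1/405, 1/5 · 16/81 = 16/405, 1/5 · 25/81 = 5/81, 1/5 · 4/9 = 4/45, 1/5 · 49/81 = 49/405; with total 127/405.
The posterior is then P(r = 1 | data) = 0.007874, P(r = 4 | data) = 0.12598, P(r = 5 | data) = 0.19685, P(r = 6 | data) = 0.28346, P(r = 7 | data) = 0.38583.
The predictive probability is P(black next | data) = (1/9)(0.007874) + (4/9)(0.12598) + (5/9)(0.19685) + (2/3)(0.28346) + (7/9)(0.38583) = 0.65529.

0.655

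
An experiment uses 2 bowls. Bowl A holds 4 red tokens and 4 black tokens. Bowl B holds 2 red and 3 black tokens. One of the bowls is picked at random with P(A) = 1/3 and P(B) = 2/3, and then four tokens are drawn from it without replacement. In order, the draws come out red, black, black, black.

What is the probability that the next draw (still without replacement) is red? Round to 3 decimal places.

0.944

Compute the likelihood of the observed sequence for each case: P(data | bowl A) = (4/8)(4/7)(3/6)(2/5) = 2/35; P(data | bowl B) = (2/5)(3/4)(2/3)(1/2) = 1/10.
Weighting by the prior gives 1/3 · 2/35 = 2/105, 2/3 · 1/10 = 1/15; summing to 3/35.
Dividing through by the total gives posterior P(bowl A | data) = 2/9, P(bowl B | data) = 7/9.
So P(red next | data) = Σ P(red next | H) P(H | data) = (3/4)(2/9) + (1)(7/9) = 17/18.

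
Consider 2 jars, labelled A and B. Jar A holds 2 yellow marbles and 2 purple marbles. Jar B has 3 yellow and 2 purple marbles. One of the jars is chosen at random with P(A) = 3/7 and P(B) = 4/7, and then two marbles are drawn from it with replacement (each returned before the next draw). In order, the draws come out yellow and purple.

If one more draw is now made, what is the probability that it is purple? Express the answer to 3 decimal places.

Compute the likelihood of the observed sequence for each case: P(data | jar A) = (2/4)(2/4) = 1/4; P(data | jar B) = (3/5)(2/5) = 6/25.
Weighting by the prior gives 3/7 · 1/4 = 3/28, 4/7 · 6/25 = 24/175; these sum to 171/700.
The posterior is then P(jar A | data) = 25/57, P(jar B | data) = 32/57.
Averaging over the posterior, P(purple next | data) = (1/2)(25/57) + (2/5)(32/57) = 253/570.

0.444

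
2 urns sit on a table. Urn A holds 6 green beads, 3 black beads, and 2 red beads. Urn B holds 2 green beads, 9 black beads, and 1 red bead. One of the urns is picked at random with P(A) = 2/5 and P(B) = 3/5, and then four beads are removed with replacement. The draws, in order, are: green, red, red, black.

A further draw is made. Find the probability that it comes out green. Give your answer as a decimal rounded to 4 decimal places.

For each hypothesis, P(data | H) works out to: P(data | urn A) = (6/11)(2/11)(2/11)(3/11) = 0.0049177; P(data | urn B) = (2/12)(1/12)(1/12)(9/12) = 0.00086806.
Weighting by the prior gives 2/5 · 0.0049177 = 0.0019671, 3/5 · 0.00086806 = 0.00052083; these sum to 0.0024879.
Normalising, the posterior is P(urn A | data) = 0.79065, P(urn B | data) = 0.20935.
The predictive probability is P(green next | data) = (6/11)(0.79065) + (1/6)(0.20935) = 0.46616.

0.4662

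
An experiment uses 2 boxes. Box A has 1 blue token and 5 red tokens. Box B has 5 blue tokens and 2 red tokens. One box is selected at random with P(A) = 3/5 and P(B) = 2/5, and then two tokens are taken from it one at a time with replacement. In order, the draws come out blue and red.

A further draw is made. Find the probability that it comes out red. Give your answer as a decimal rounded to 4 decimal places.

Under each hypothesis, the probability of the observed sequence is: P(data | box A) = (1/6)(5/6) = 5/36; P(data | box B) = (5/7)(2/7) = 10/49.
Weighting by the prior gives 3/5 · 5/36 = 1/12, 2/5 · 10/49 = 4/49; with total 97/588.
Normalising, the posterior is P(box A | data) = 0.50515, P(box B | data) = 0.49485.
So P(red next | data) = Σ P(red next | H) P(H | data) = (5/6)(0.50515) + (2/7)(0.49485) = 0.56235.

0.5623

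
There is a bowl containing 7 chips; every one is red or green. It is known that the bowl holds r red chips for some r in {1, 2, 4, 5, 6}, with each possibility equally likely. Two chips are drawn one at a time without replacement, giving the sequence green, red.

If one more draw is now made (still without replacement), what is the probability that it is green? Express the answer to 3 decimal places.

Compute the likelihood of the observed sequence for each case: P(data | r = 1) = (6/7)(1/6) = 1/7; P(data | r = 2) = (5/7)(2/6) = 5/21; P(data | r = 4) = (3/7)(4/6) = 2/7; P(data | r = 5) = (2/7)(5/6) = 5/21; P(data | r = 6) = (1/7)(6/6) = 1/7.
The prior-weighted likelihoods are 1/5 · 1/7 = 1/35, 1/5 · 5/21 = 1/21, 1/5 · 2/7 = 2/35, 1/5 · 5/21 = 1/21, 1/5 · 1/7 = 1/35; summing to 22/105.
Dividing through by the total gives posterior P(r = 1 | data) = 3/22, P(r = 2 | data) = 5/22, P(r = 4 | data) = 3/11, P(r = 5 | data) = 5/22, P(r = 6 | data) = 3/22.
The predictive probability is P(green next | data) = (1)(3/22) + (4/5)(5/22) + (2/5)(3/11) + (1/5)(5/22) + (0)(3/22) = 26/55.

0.473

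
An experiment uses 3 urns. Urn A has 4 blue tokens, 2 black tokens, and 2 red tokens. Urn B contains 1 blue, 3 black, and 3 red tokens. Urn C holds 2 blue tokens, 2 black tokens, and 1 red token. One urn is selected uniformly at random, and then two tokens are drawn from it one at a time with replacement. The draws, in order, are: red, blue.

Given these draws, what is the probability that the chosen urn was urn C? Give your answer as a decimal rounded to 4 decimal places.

0.3005

For each hypothesis, P(data | H) works out to: P(data | urn A) = (2/8)(4/8) = 0.125; P(data | urn B) = (3/7)(1/7) = 0.061224; P(data | urn C) = (1/5)(2/5) = 0.08.
Multiplying each by its prior: 1/3 · 0.125 = 0.041667, 1/3 · 0.061224 = 0.020408, 1/3 · 0.08 = 0.026667; these sum to 0.088741.
By Bayes' rule, P(urn C | data) = (0.026667) / (0.088741) = 0.3005.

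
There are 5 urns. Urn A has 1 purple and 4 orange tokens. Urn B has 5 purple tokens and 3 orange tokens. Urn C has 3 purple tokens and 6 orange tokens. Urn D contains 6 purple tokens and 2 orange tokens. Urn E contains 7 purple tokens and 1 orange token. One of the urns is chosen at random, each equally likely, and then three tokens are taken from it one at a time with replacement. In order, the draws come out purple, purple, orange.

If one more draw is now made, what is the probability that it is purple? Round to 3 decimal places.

0.638

Compute the likelihood of the observed sequence for each case: P(data | urn A) = (1/5)(1/5)(4/5) = 0.032; P(data | urn B) = (5/8)(5/8)(3/8) = 0.14648; P(data | urn C) = (3/9)(3/9)(6/9) = 0.074074; P(data | urn D) = (6/8)(6/8)(2/8) = 0.14062; P(data | urn E) = (7/8)(7/8)(1/8) = 0.095703.
Multiplying each by its prior: 1/5 · 0.032 = 0.0064, 1/5 · 0.14648 = 0.029297, 1/5 · 0.074074 = 0.014815, 1/5 · 0.14062 = 0.028125, 1/5 · 0.095703 = 0.019141; summing to 0.097777.
Normalising, the posterior is P(urn A | data) = 0.065455, P(urn B | data) = 0.29963, P(urn C | data) = 0.15152, P(urn D | data) = 0.28764, P(urn E | data) = 0.19576.
So P(purple next | data) = Σ P(purple next | H) P(H | data) = (1/5)(0.065455) + (5/8)(0.29963) + (1/3)(0.15152) + (3/4)(0.28764) + (7/8)(0.19576) = 0.63788.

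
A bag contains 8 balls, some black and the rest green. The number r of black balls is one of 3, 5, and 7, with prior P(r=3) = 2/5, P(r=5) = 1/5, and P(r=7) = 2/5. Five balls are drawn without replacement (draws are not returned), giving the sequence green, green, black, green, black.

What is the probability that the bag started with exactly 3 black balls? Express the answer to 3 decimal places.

Under each hypothesis, the probability of the observed sequence is: P(data | r = 3) = (5/8)(4/7)(3/6)(3/5)(2/4) = 3/56; P(data | r = 5) = (3/8)(2/7)(5/6)(1/5)(4/4) = 1/56; P(data | r = 7) = (1/8)(0/7) = 0.
The prior-weighted likelihoods are 2/5 · 3/56 = 3/140, 1/5 · 1/56 = 1/280, 2/5 · 0 = 0; summing to 1/40.
So P(r = 3 | data) = (3/140) / (1/40) = 6/7.

0.857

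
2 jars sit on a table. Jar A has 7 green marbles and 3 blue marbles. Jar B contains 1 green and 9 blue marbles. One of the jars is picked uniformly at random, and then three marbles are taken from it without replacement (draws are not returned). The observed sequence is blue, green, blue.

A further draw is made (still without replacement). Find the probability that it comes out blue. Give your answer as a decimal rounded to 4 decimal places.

0.6842

Under each hypothesis, the probability of the observed sequence is: P(data | jar A) = (3/10)(7/9)(2/8) = 7/120; P(data | jar B) = (9/10)(1/9)(8/8) = 1/10.
Multiplying each by its prior: 1/2 · 7/120 = 7/240, 1/2 · 1/10 = 1/20; summing to 19/240.
Normalising, the posterior is P(jar A | data) = 7/19, P(jar B | data) = 12/19.
Averaging over the posterior, P(blue next | data) = (1/7)(7/19) + (1)(12/19) = 13/19.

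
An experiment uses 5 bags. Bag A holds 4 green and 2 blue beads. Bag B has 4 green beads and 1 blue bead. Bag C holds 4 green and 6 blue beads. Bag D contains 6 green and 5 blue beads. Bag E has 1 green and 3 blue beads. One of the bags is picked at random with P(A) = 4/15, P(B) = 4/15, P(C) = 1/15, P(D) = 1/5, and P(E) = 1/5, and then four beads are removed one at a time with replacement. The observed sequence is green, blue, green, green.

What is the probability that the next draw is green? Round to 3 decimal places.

0.669

Compute the likelihood of the observed sequence for each case: P(data | bag A) = (4/6)(2/6)(4/6)(4/6) = 0.098765; P(data | bag B) = (4/5)(1/5)(4/5)(4/5) = 0.1024; P(data | bag C) = (4/10)(6/10)(4/10)(4/10) = 0.0384; P(data | bag D) = (6/11)(5/11)(6/11)(6/11) = 0.073765; P(data | bag E) = (1/4)(3/4)(1/4)(1/4) = 0.011719.
The prior-weighted likelihoods are 4/15 · 0.098765 = 0.026337, 4/15 · 0.1024 = 0.027307, 1/15 · 0.0384 = 0.00256, 1/5 · 0.073765 = 0.014753, 1/5 · 0.011719 = 0.0023437; with total 0.073301.
Dividing through by the total gives posterior P(bag A | data) = 0.35931, P(bag B | data) = 0.37253, P(bag C | data) = 0.034925, P(bag D | data) = 0.20127, P(bag E | data) = 0.031974.
The predictive probability is P(green next | data) = (2/3)(0.35931) + (4/5)(0.37253) + (2/5)(0.034925) + (6/11)(0.20127) + (1/4)(0.031974) = 0.66931.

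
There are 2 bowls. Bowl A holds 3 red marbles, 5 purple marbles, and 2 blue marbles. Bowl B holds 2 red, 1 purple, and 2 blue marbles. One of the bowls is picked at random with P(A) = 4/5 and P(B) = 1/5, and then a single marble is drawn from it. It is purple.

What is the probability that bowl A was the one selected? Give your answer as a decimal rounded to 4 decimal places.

0.9091

The likelihood of this draw under each hypothesis: P(data | bowl A) = (5/10) = 1/2; P(data | bowl B) = (1/5) = 1/5.
Weighting by the prior gives 4/5 · 1/2 = 2/5, 1/5 · 1/5 = 1/25; with total 11/25.
Therefore the posterior P(bowl A | data) = (2/5) / (11/25) = 10/11.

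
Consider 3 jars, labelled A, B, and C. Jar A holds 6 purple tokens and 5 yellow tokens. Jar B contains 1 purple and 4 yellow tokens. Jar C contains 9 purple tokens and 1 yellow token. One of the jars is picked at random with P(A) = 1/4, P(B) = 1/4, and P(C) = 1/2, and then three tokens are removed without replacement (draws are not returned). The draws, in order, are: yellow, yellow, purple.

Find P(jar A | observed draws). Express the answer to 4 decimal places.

Compute the likelihood of the observed sequence for each case: P(data | jar A) = (5/11)(4/10)(6/9) = 4/33; P(data | jar B) = (4/5)(3/4)(1/3) = 1/5; P(data | jar C) = (1/10)(0/9) = 0.
The prior-weighted likelihoods are 1/4 · 4/33 = 1/33, 1/4 · 1/5 = 1/20, 1/2 · 0 = 0; summing to 53/660.
By Bayes' rule, P(jar A | data) = (1/33) / (53/660) = 20/53.

0.3774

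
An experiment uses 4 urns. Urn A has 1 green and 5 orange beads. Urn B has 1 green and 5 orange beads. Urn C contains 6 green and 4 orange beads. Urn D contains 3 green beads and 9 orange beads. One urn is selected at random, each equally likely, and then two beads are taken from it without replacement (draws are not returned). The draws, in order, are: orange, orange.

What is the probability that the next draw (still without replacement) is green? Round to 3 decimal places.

For each hypothesis, P(data | H) works out to: P(data | urn A) = (5/6)(4/5) = 2/3; P(data | urn B) = (5/6)(4/5) = 2/3; P(data | urn C) = (4/10)(3/9) = 2/15; P(data | urn D) = (9/12)(8/11) = 6/11.
The prior-weighted likelihoods are 1/4 · 2/3 = 1/6, 1/4 · 2/3 = 1/6, 1/4 · 2/15 = 1/30, 1/4 · 6/11 = 3/22; these sum to 83/165.
The posterior is then P(urn A | data) = 55/166, P(urn B | data) = 55/166, P(urn C | data) = 11/166, P(urn D | data) = 45/166.
The predictive probability is P(green next | data) = (1/4)(55/166) + (1/4)(55/166) + (3/4)(11/166) + (3/10)(45/166) = 197/664.

0.297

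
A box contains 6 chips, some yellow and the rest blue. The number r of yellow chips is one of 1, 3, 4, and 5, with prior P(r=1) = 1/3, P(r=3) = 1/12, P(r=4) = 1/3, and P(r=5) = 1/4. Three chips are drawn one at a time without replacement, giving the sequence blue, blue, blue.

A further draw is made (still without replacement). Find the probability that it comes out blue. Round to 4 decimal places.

0.6504

Under each hypothesis, the probability of the observed sequence is: P(data | r = 1) = (5/6)(4/5)(3/4) = 1/2; P(data | r = 3) = (3/6)(2/5)(1/4) = 1/20; P(data | r = 4) = (2/6)(1/5)(0/4) = 0; P(data | r = 5) = (1/6)(0/5) = 0.
The prior-weighted likelihoods are 1/3 · 1/2 = 1/6, 1/12 · 1/20 = 1/240, 1/3 · 0 = 0, 1/4 · 0 = 0; summing to 41/240.
Normalising, the posterior is P(r = 1 | data) = 40/41, P(r = 3 | data) = 1/41, P(r = 4 | data) = 0, P(r = 5 | data) = 0.
Averaging over the posterior, P(blue next | data) = (2/3)(40/41) + (0)(1/41) = 80/123.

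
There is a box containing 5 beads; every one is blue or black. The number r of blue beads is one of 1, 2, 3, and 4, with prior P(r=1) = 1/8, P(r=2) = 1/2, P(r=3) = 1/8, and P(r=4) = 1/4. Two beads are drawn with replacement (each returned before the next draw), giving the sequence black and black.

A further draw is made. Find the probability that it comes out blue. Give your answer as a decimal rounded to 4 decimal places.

0.3724

The likelihood of the observed sequence under each hypothesis: P(data | r = 1) = (4/5)(4/5) = 16/25; P(data | r = 2) = (3/5)(3/5) = 9/25; P(data | r = 3) = (2/5)(2/5) = 4/25; P(data | r = 4) = (1/5)(1/5) = 1/25.
Weighting by the prior gives 1/8 · 16/25 = 2/25, 1/2 · 9/25 = 9/50, 1/8 · 4/25 = 1/50, 1/4 · 1/25 = 1/100; summing to 29/100.
Dividing through by the total gives posterior P(r = 1 | data) = 8/29, P(r = 2 | data) = 18/29, P(r = 3 | data) = 2/29, P(r = 4 | data) = 1/29.
So P(blue next | data) = Σ P(blue next | H) P(H | data) = (1/5)(8/29) + (2/5)(18/29) + (3/5)(2/29) + (4/5)(1/29) = 54/145.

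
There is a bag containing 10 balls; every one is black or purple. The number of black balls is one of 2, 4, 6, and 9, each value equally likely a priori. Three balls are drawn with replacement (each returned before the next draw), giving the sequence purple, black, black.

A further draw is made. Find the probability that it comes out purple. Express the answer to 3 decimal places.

0.422

The likelihood of the observed sequence under each hypothesis: P(data | r = 2) = (8/10)(2/10)(2/10) = 0.032; P(data | r = 4) = (6/10)(4/10)(4/10) = 0.096; P(data | r = 6) = (4/10)(6/10)(6/10) = 0.144; P(data | r = 9) = (1/10)(9/10)(9/10) = 0.081.
The prior-weighted likelihoods are 1/4 · 0.032 = 0.008, 1/4 · 0.096 = 0.024, 1/4 · 0.144 = 0.036, 1/4 · 0.081 = 0.02025; with total 0.08825.
The posterior is then P(r = 2 | data) = 0.090652, P(r = 4 | data) = 0.27195, P(r = 6 | data) = 0.40793, P(r = 9 | data) = 0.22946.
The predictive probability is P(purple next | data) = (4/5)(0.090652) + (3/5)(0.27195) + (2/5)(0.40793) + (1/10)(0.22946) = 0.42181.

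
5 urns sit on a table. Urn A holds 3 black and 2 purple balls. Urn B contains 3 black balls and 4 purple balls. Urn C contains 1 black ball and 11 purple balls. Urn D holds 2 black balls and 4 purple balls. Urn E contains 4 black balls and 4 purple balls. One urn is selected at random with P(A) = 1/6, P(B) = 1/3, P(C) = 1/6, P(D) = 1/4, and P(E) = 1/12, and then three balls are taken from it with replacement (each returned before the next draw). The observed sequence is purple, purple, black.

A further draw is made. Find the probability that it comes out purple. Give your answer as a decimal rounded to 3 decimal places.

0.605

Compute the likelihood of the observed sequence for each case: P(data | urn A) = (2/5)(2/5)(3/5) = 0.096; P(data | urn B) = (4/7)(4/7)(3/7) = 0.13994; P(data | urn C) = (11/12)(11/12)(1/12) = 0.070023; P(data | urn D) = (4/6)(4/6)(2/6) = 0.14815; P(data | urn E) = (4/8)(4/8)(4/8) = 0.125.
Multiplying each by its prior: 1/6 · 0.096 = 0.016, 1/3 · 0.13994 = 0.046647, 1/6 · 0.070023 = 0.011671, 1/4 · 0.14815 = 0.037037, 1/12 · 0.125 = 0.010417; these sum to 0.12177.
Normalising, the posterior is P(urn A | data) = 0.13139, P(urn B | data) = 0.38307, P(urn C | data) = 0.09584, P(urn D | data) = 0.30415, P(urn E | data) = 0.085543.
The predictive probability is P(purple next | data) = (2/5)(0.13139) + (4/7)(0.38307) + (11/12)(0.09584) + (2/3)(0.30415) + (1/2)(0.085543) = 0.60485.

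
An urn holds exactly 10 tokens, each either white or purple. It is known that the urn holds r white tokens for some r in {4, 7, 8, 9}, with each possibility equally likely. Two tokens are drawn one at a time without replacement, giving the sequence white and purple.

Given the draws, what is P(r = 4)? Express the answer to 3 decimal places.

Under each hypothesis, the probability of the observed sequence is: P(data | r = 4) = (4/10)(6/9) = 4/15; P(data | r = 7) = (7/10)(3/9) = 7/30; P(data | r = 8) = (8/10)(2/9) = 8/45; P(data | r = 9) = (9/10)(1/9) = 1/10.
The prior-weighted likelihoods are 1/4 · 4/15 = 1/15, 1/4 · 7/30 = 7/120, 1/4 · 8/45 = 2/45, 1/4 · 1/10 = 1/40; summing to 7/36.
So P(r = 4 | data) = (1/15) / (7/36) = 12/35.

0.343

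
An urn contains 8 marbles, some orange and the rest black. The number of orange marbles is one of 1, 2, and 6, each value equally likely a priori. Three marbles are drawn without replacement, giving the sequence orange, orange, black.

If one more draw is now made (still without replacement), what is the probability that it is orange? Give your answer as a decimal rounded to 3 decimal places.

0.667

Under each hypothesis, the probability of the observed sequence is: P(data | r = 1) = (1/8)(0/7) = 0; P(data | r = 2) = (2/8)(1/7)(6/6) = 1/28; P(data | r = 6) = (6/8)(5/7)(2/6) = 5/28.
The prior-weighted likelihoods are 1/3 · 0 = 0, 1/3 · 1/28 = 1/84, 1/3 · 5/28 = 5/84; with total 1/14.
Dividing through by the total gives posterior P(r = 1 | data) = 0, P(r = 2 | data) = 1/6, P(r = 6 | data) = 5/6.
Averaging over the posterior, P(orange next | data) = (0)(1/6) + (4/5)(5/6) = 2/3.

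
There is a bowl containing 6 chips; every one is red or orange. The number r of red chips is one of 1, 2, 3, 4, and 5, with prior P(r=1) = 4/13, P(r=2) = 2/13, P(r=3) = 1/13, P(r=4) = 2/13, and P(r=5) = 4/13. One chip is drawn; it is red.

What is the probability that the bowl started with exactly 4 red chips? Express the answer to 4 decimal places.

The likelihood of this draw under each hypothesis: P(data | r = 1) = (1/6) = 1/6; P(data | r = 2) = (2/6) = 1/3; P(data | r = 3) = (3/6) = 1/2; P(data | r = 4) = (4/6) = 2/3; P(data | r = 5) = (5/6) = 5/6.
The prior-weighted likelihoods are 4/13 · 1/6 = 2/39, 2/13 · 1/3 = 2/39, 1/13 · 1/2 = 1/26, 2/13 · 2/3 = 4/39, 4/13 · 5/6 = 10/39; summing to 1/2.
So P(r = 4 | data) = (4/39) / (1/2) = 8/39.

0.2051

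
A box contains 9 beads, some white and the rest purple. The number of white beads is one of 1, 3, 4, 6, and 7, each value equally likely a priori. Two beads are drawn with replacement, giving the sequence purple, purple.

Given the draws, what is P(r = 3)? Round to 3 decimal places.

For each hypothesis, P(data | H) works out to: P(data | r = 1) = (8/9)(8/9) = 64/81; P(data | r = 3) = (6/9)(6/9) = 4/9; P(data | r = 4) = (5/9)(5/9) = 25/81; P(data | r = 6) = (3/9)(3/9) = 1/9; P(data | r = 7) = (2/9)(2/9) = 4/81.
Weighting by the prior gives 1/5 · 64/81 = 64/405, 1/5 · 4/9 = 4/45, 1/5 · 25/81 = 5/81, 1/5 · 1/9 = 1/45, 1/5 · 4/81 = 4/405; summing to 46/135.
By Bayes' rule, P(r = 3 | data) = (4/45) / (46/135) = 6/23.

0.261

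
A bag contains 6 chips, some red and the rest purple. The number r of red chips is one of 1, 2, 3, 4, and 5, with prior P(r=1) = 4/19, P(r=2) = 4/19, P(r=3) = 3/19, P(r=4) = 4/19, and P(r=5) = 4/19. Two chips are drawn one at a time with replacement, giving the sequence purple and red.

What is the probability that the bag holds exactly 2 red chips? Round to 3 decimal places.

0.244

For each hypothesis, P(data | H) works out to: P(data | r = 1) = (5/6)(1/6) = 5/36; P(data | r = 2) = (4/6)(2/6) = 2/9; P(data | r = 3) = (3/6)(3/6) = 1/4; P(data | r = 4) = (2/6)(4/6) = 2/9; P(data | r = 5) = (1/6)(5/6) = 5/36.
Multiplying each by its prior: 4/19 · 5/36 = 5/171, 4/19 · 2/9 = 8/171, 3/19 · 1/4 = 3/76, 4/19 · 2/9 = 8/171, 4/19 · 5/36 = 5/171; with total 131/684.
So P(r = 2 | data) = (8/171) / (131/684) = 32/131.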